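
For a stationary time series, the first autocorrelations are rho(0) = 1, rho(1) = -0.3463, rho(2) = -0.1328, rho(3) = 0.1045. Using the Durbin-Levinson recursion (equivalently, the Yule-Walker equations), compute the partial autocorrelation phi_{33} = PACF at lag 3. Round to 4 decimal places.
\phi_{33} = -0.0670

The PACF at lag k is phi_{kk}, the last component of the solution
to the Yule-Walker system G_k phi = r_k where
  (G_k)_{ij} = rho(|i - j|), (r_k)_i = rho(i), i,j = 1..k.
Equivalently, Durbin-Levinson gives phi_{kk} iteratively:
  phi_{11} = rho(1)
  phi_{kk} = [rho(k) - sum_{j=1..k-1} phi_{k-1,j} rho(k-j)]
            / [1 - sum_{j=1..k-1} phi_{k-1,j} rho(j)],
  phi_{k,j} = phi_{k-1,j} - phi_{kk} phi_{k-1,k-j},  j = 1..k-1.
Step k = 1:
  phi_11 = rho(1) = -0.3463.
Step k = 2:
  phi_22 = [rho(2) - phi_11 rho(1)] / [1 - phi_11 rho(1)] = [-0.1328 - (-0.3463)(-0.3463)] / [1 - (-0.3463)(-0.3463)]
         = -0.25272369 / 0.88007631 = -0.287161.
  Update: phi_21 = phi_11 - phi_22 phi_11 = -0.3463 - (-0.287161)(-0.3463) = -0.445744.
Step k = 3:
  phi_33 = [rho(3) - phi_21 rho(2) - phi_22 rho(1)] / [1 - phi_21 rho(1) - phi_22 rho(2)]
    numerator   = 0.1045 - (-0.445744)(-0.1328) - (-0.287161)(-0.3463) = -0.05413868
    denominator = 1 - (-0.445744)(-0.3463) - (-0.287161)(-0.1328) = 0.80750389
  phi_33 = -0.05413868 / 0.80750389 = -0.067.
Therefore phi_{33} = -0.0670.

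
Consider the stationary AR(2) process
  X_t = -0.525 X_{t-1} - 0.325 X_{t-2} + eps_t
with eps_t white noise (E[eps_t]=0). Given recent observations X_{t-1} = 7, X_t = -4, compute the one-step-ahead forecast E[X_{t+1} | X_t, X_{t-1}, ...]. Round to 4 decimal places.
E[X_{t+1} \mid \mathcal F_t] = -0.1750

For an AR(p) model X_t = c + sum_i phi_i X_{t-i} + eps_t, the
one-step-ahead conditional mean is
  E[X_{t+1} | X_t, ...] = c + sum_i phi_i X_{t+1-i}.
Substitute known values:
  E[X_{t+1} | ...] = (-0.525) * (-4) + (-0.325) * (7)
                   = -0.1750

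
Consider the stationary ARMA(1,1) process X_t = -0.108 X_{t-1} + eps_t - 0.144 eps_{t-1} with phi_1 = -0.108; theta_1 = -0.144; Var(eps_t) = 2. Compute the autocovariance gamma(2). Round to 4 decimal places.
\gamma(2) = 0.0559

Multiply the model equation by X_{t-k} and take expectations. With theta_0 = psi_0 = 1 and psi_j the MA(infinity) weights, this gives
  gamma(k) - sum_i phi_i gamma(k-i) = c_k,
  c_k = sigma^2 * sum_{j=k..q} theta_j psi_{j-k}   (c_k = 0 for k > q),
using gamma(-m) = gamma(m).
psi-weights needed (psi_j = theta_j + sum_i phi_i psi_{j-i}):
  psi_1 = theta_1 + phi_1 = -0.144 + (-0.108) = -0.252
Right-hand sides:
  c_0 = sigma^2 (1 + theta_1 psi_1) = 2 * (1 + (-0.144)(-0.252)) = 2 * 1.036288 = 2.072576
  c_1 = sigma^2 theta_1 = 2 * (-0.144) = -0.288
  c_2 = 0
Equations for k = 0 and k = 1 (AR order 1):
  gamma(0) = phi_1 gamma(1) + c_0
  gamma(1) = phi_1 gamma(0) + c_1
Substituting the second into the first: gamma(0) (1 - phi_1^2) = c_0 + phi_1 c_1, so
  gamma(0) = (c_0 + phi_1 c_1) / (1 - phi_1^2) = (2.072576 + (-0.108)(-0.288)) / (1 - (-0.108)^2) = 2.10368 / 0.988336 = 2.128507.
  gamma(1) = phi_1 gamma(0) + c_1 = (-0.108)(2.128507) + (-0.288) = -0.517879.
For k = 2 (> q): gamma(2) = phi_1 gamma(1) = (-0.108)(-0.517879) = 0.055931.
Therefore gamma(2) = 0.0559 (to 4 decimal places).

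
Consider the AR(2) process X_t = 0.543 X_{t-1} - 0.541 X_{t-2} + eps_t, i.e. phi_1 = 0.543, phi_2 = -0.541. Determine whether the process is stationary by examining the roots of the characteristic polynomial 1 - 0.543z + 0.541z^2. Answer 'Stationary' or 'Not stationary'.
\text{Stationary}

The AR(p) characteristic polynomial is P(z) = 1 - 0.543z + 0.541z^2.
Stationarity requires all roots to lie outside the unit circle, i.e. |z| > 1 for every root.
Set 1 + (-0.543) z + (0.541) z^2 = 0, i.e. a z^2 + b z + c = 0 with a = 0.541, b = -0.543, c = 1.
Discriminant D = b^2 - 4ac = (-0.543)^2 - 4*(0.541)*1 = 0.294849 - (2.164) = -1.869151.
D < 0, so the roots are the complex-conjugate pair z = (-b +/- i sqrt(-D)) / (2a) = 0.5018 +/- 1.2636i.
For a conjugate pair |z|^2 = z * conj(z) = (product of roots) = c/a = 1/(0.541) = 1.848429, so |z| = sqrt(1.848429) = 1.3596 for both roots.
Moduli of all roots: 1.3596, 1.3596.
All moduli strictly greater than 1? Yes.
Verdict: Stationary.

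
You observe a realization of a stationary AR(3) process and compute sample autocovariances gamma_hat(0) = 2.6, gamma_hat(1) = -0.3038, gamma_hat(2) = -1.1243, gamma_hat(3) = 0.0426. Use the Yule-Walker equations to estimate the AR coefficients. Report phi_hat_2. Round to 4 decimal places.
\hat\phi_{2} = -0.4760

The Yule-Walker equations for an AR(p) process read, in matrix form,
  Gamma_p phi = r_p,   with   (Gamma_p)_{ij} = gamma(|i - j|),
                       (r_p)_i = gamma(i),   i,j = 1..p.
Substitute the sample gammas (Toeplitz matrix and right-hand side of size 3):
  Gamma_p = [[2.6, -0.3038, -1.1243], [-0.3038, 2.6, -0.3038], [-1.1243, -0.3038, 2.6]]
  r_p     = [-0.3038, -1.1243, 0.0426]
Written out (R1..R3):
  (R1) 2.6 phi_1 - 0.3038 phi_2 - 1.1243 phi_3 = -0.3038
  (R2) -0.3038 phi_1 + 2.6 phi_2 - 0.3038 phi_3 = -1.1243
  (R3) -1.1243 phi_1 - 0.3038 phi_2 + 2.6 phi_3 = 0.0426
Gaussian elimination:
  R2 <- R2 - (-0.3038/2.6) R1 = R2 - (-0.116846) R1:  2.564502 phi_2 - 0.43517 phi_3 = -1.159798
  R3 <- R3 - (-1.1243/2.6) R1 = R3 - (-0.432423) R1:  -0.43517 phi_2 + 2.113827 phi_3 = -0.08877
  R3 <- R3 - (-0.43517/2.564502) R2 = R3 - (-0.16969) R2:  2.039983 phi_3 = -0.285576
Back-substitution:
  phi_hat_3 = -0.285576 / 2.039983 = -0.139989
  phi_hat_2 = (-1.159798 - (-0.43517)(-0.139989)) / 2.564502 = -0.476005
  phi_hat_1 = (-0.3038 - (-0.3038)(-0.476005) - (-1.1243)(-0.139989)) / 2.6 = -0.233
So phi_hat = [-0.2330, -0.4760, -0.1400].
Therefore phi_hat_2 = -0.4760.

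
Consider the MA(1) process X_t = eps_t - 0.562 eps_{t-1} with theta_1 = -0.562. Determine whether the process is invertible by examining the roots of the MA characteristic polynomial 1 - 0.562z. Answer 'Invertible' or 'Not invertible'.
\text{Invertible}

The MA(q) characteristic polynomial is P(z) = 1 - 0.562z.
Invertibility requires all roots to lie outside the unit circle, i.e. |z| > 1 for every root.
This is linear in z: 1 + (-0.562) z = 0  =>  z = -1/(-0.562) = 1.779359,  |z| = 1.779359.
Moduli of all roots: 1.7794.
All moduli strictly greater than 1? Yes.
Verdict: Invertible.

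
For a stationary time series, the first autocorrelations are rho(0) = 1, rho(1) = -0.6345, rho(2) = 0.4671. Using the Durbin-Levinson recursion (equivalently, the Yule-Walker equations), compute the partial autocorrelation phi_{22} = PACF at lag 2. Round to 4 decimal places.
\phi_{22} = 0.1080

The PACF at lag k is phi_{kk}, the last component of the solution
to the Yule-Walker system G_k phi = r_k where
  (G_k)_{ij} = rho(|i - j|), (r_k)_i = rho(i), i,j = 1..k.
Equivalently, Durbin-Levinson gives phi_{kk} iteratively:
  phi_{11} = rho(1)
  phi_{kk} = [rho(k) - sum_{j=1..k-1} phi_{k-1,j} rho(k-j)]
            / [1 - sum_{j=1..k-1} phi_{k-1,j} rho(j)],
  phi_{k,j} = phi_{k-1,j} - phi_{kk} phi_{k-1,k-j},  j = 1..k-1.
Step k = 1:
  phi_11 = rho(1) = -0.6345.
Step k = 2:
  phi_22 = [rho(2) - phi_11 rho(1)] / [1 - phi_11 rho(1)] = [0.4671 - (-0.6345)(-0.6345)] / [1 - (-0.6345)(-0.6345)]
         = 0.06450975 / 0.59740975 = 0.108.
Therefore phi_{22} = 0.1080.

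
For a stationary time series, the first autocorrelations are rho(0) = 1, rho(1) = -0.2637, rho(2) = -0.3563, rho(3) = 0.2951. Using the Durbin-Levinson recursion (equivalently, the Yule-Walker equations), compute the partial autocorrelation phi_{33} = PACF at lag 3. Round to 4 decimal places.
\phi_{33} = 0.0509

The PACF at lag k is phi_{kk}, the last component of the solution
to the Yule-Walker system G_k phi = r_k where
  (G_k)_{ij} = rho(|i - j|), (r_k)_i = rho(i), i,j = 1..k.
Equivalently, Durbin-Levinson gives phi_{kk} iteratively:
  phi_{11} = rho(1)
  phi_{kk} = [rho(k) - sum_{j=1..k-1} phi_{k-1,j} rho(k-j)]
            / [1 - sum_{j=1..k-1} phi_{k-1,j} rho(j)],
  phi_{k,j} = phi_{k-1,j} - phi_{kk} phi_{k-1,k-j},  j = 1..k-1.
Step k = 1:
  phi_11 = rho(1) = -0.2637.
Step k = 2:
  phi_22 = [rho(2) - phi_11 rho(1)] / [1 - phi_11 rho(1)] = [-0.3563 - (-0.2637)(-0.2637)] / [1 - (-0.2637)(-0.2637)]
         = -0.42583769 / 0.93046231 = -0.457662.
  Update: phi_21 = phi_11 - phi_22 phi_11 = -0.2637 - (-0.457662)(-0.2637) = -0.384386.
Step k = 3:
  phi_33 = [rho(3) - phi_21 rho(2) - phi_22 rho(1)] / [1 - phi_21 rho(1) - phi_22 rho(2)]
    numerator   = 0.2951 - (-0.384386)(-0.3563) - (-0.457662)(-0.2637) = 0.03745782
    denominator = 1 - (-0.384386)(-0.2637) - (-0.457662)(-0.3563) = 0.73557238
  phi_33 = 0.03745782 / 0.73557238 = 0.0509.
Therefore phi_{33} = 0.0509.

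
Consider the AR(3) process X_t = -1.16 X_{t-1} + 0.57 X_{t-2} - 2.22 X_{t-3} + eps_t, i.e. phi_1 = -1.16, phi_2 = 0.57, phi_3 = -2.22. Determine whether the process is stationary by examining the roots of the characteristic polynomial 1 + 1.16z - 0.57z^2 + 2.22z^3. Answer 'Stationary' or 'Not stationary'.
\text{Not stationary}

The AR(p) characteristic polynomial is P(z) = 1 + 1.16z - 0.57z^2 + 2.22z^3.
Stationarity requires all roots to lie outside the unit circle, i.e. |z| > 1 for every root.
Degree 3: look for a simple real root z0 first, then factor out (1 - z/z0) and solve the remaining quadratic.
Testing z0 = -0.5: P(-0.5) = 1 + (1.16)(-0.5) + (-0.57)(-0.5)^2 + (2.22)(-0.5)^3
  = 1 + (-0.58) + (-0.1425) + (-0.2775) = 0.  So z_0 = -0.5 is a root, |z_0| = 0.5.
Divide out the factor (1 + 2 z) = (1 - z/z0) (since 1/z0 = -2):
  P(z) = (1 + 2 z)(1 + (-0.84) z + (1.11) z^2)
  [check: z-coef -0.84 - (-2) = 1.16; z^2-coef 1.11 - (-2)(-0.84) = -0.57; z^3-coef -(-2)(1.11) = 2.22.]
Remaining roots from the quadratic factor 1 + (-0.84) z + (1.11) z^2:
  Set 1 + (-0.84) z + (1.11) z^2 = 0, i.e. a z^2 + b z + c = 0 with a = 1.11, b = -0.84, c = 1.
  Discriminant D = b^2 - 4ac = (-0.84)^2 - 4*(1.11)*1 = 0.7056 - (4.44) = -3.7344.
  D < 0, so the roots are the complex-conjugate pair z = (-b +/- i sqrt(-D)) / (2a) = 0.3784 +/- 0.8705i.
  For a conjugate pair |z|^2 = z * conj(z) = (product of roots) = c/a = 1/(1.11) = 0.900901, so |z| = sqrt(0.900901) = 0.9492 for both roots.
Moduli of all roots: 0.5000, 0.9492, 0.9492.
All moduli strictly greater than 1? No.
Verdict: Not stationary.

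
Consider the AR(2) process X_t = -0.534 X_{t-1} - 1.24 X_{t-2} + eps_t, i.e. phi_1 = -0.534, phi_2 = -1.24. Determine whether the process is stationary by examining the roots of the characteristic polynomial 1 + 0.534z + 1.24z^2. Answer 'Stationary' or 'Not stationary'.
\text{Not stationary}

The AR(p) characteristic polynomial is P(z) = 1 + 0.534z + 1.24z^2.
Stationarity requires all roots to lie outside the unit circle, i.e. |z| > 1 for every root.
Set 1 + (0.534) z + (1.24) z^2 = 0, i.e. a z^2 + b z + c = 0 with a = 1.24, b = 0.534, c = 1.
Discriminant D = b^2 - 4ac = (0.534)^2 - 4*(1.24)*1 = 0.285156 - (4.96) = -4.674844.
D < 0, so the roots are the complex-conjugate pair z = (-b +/- i sqrt(-D)) / (2a) = -0.2153 +/- 0.8718i.
For a conjugate pair |z|^2 = z * conj(z) = (product of roots) = c/a = 1/(1.24) = 0.806452, so |z| = sqrt(0.806452) = 0.898 for both roots.
Moduli of all roots: 0.8980, 0.8980.
All moduli strictly greater than 1? No.
Verdict: Not stationary.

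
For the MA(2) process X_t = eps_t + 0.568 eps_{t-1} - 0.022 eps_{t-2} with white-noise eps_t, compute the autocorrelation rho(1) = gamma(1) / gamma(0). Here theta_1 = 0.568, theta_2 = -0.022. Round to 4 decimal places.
\rho(1) = 0.4198

For an MA(q) process with theta_0 = 1, the autocovariance is
  gamma(k) = sigma^2 * sum_{i=0..q-k} theta_i * theta_{i+k},
and rho(k) = gamma(k) / gamma(0). Sigma^2 cancels.
  numerator   = (1)*(0.568) + (0.568)*(-0.022) = 0.555504.
  denominator = (1)^2 + (0.568)^2 + (-0.022)^2 = 1.323108.
  rho(1) = 0.555504 / 1.323108 = 0.4198.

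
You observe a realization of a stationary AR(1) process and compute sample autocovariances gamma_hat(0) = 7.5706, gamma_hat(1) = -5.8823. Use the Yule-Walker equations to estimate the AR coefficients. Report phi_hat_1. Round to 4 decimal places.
\hat\phi_{1} = -0.7770

The Yule-Walker equations for an AR(p) process read, in matrix form,
  Gamma_p phi = r_p,   with   (Gamma_p)_{ij} = gamma(|i - j|),
                       (r_p)_i = gamma(i),   i,j = 1..p.
Substitute the sample gammas (Toeplitz matrix and right-hand side of size 1):
  Gamma_p = [[7.5706]]
  r_p     = [-5.8823]
With p = 1 this is the single equation gamma(0) phi_1 = gamma(1):
  phi_hat_1 = gamma(1) / gamma(0) = -5.8823 / 7.5706 = -0.7770.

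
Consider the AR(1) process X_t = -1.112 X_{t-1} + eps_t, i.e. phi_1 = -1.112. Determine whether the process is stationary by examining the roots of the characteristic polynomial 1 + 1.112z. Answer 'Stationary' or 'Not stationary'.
\text{Not stationary}

The AR(p) characteristic polynomial is P(z) = 1 + 1.112z.
Stationarity requires all roots to lie outside the unit circle, i.e. |z| > 1 for every root.
This is linear in z: 1 + (1.112) z = 0  =>  z = -1/(1.112) = -0.899281,  |z| = 0.899281.
Moduli of all roots: 0.8993.
All moduli strictly greater than 1? No.
Verdict: Not stationary.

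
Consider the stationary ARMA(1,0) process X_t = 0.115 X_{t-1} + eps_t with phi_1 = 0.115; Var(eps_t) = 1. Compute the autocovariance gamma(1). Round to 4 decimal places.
\gamma(1) = 0.1165

Multiply the model equation by X_{t-k} and take expectations. With theta_0 = psi_0 = 1 and psi_j the MA(infinity) weights, this gives
  gamma(k) - sum_i phi_i gamma(k-i) = c_k,
  c_k = sigma^2 * sum_{j=k..q} theta_j psi_{j-k}   (c_k = 0 for k > q),
using gamma(-m) = gamma(m).
Pure AR (q = 0): c_0 = sigma^2 = 1, c_k = 0 for k >= 1.
Equations for k = 0 and k = 1 (AR order 1):
  gamma(0) = phi_1 gamma(1) + c_0
  gamma(1) = phi_1 gamma(0) + c_1
Substituting the second into the first: gamma(0) (1 - phi_1^2) = c_0 + phi_1 c_1, so
  gamma(0) = c_0 / (1 - phi_1^2) = 1 / (1 - (0.115)^2) = 1 / 0.986775 = 1.013402.
  gamma(1) = phi_1 gamma(0) = (0.115)(1.013402) = 0.116541.
Therefore gamma(1) = 0.1165 (to 4 decimal places).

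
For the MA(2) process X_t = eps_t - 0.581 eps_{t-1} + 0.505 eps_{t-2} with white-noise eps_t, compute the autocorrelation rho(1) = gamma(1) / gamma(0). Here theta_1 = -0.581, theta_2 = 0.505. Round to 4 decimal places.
\rho(1) = -0.5490

For an MA(q) process with theta_0 = 1, the autocovariance is
  gamma(k) = sigma^2 * sum_{i=0..q-k} theta_i * theta_{i+k},
and rho(k) = gamma(k) / gamma(0). Sigma^2 cancels.
  numerator   = (1)*(-0.581) + (-0.581)*(0.505) = -0.874405.
  denominator = (1)^2 + (-0.581)^2 + (0.505)^2 = 1.592586.
  rho(1) = -0.874405 / 1.592586 = -0.5490.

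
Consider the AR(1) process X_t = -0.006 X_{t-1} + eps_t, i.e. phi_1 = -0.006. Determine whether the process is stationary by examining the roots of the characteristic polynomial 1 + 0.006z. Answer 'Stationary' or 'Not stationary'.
\text{Stationary}

The AR(p) characteristic polynomial is P(z) = 1 + 0.006z.
Stationarity requires all roots to lie outside the unit circle, i.e. |z| > 1 for every root.
This is linear in z: 1 + (0.006) z = 0  =>  z = -1/(0.006) = -166.666667,  |z| = 166.666667.
Moduli of all roots: 166.6667.
All moduli strictly greater than 1? Yes.
Verdict: Stationary.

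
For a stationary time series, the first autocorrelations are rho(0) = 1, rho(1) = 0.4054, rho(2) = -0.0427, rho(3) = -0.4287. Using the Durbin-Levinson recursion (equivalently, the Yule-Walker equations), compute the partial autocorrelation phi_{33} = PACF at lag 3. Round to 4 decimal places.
\phi_{33} = -0.3910

The PACF at lag k is phi_{kk}, the last component of the solution
to the Yule-Walker system G_k phi = r_k where
  (G_k)_{ij} = rho(|i - j|), (r_k)_i = rho(i), i,j = 1..k.
Equivalently, Durbin-Levinson gives phi_{kk} iteratively:
  phi_{11} = rho(1)
  phi_{kk} = [rho(k) - sum_{j=1..k-1} phi_{k-1,j} rho(k-j)]
            / [1 - sum_{j=1..k-1} phi_{k-1,j} rho(j)],
  phi_{k,j} = phi_{k-1,j} - phi_{kk} phi_{k-1,k-j},  j = 1..k-1.
Step k = 1:
  phi_11 = rho(1) = 0.4054.
Step k = 2:
  phi_22 = [rho(2) - phi_11 rho(1)] / [1 - phi_11 rho(1)] = [-0.0427 - (0.4054)(0.4054)] / [1 - (0.4054)(0.4054)]
         = -0.20704916 / 0.83565084 = -0.24777.
  Update: phi_21 = phi_11 - phi_22 phi_11 = 0.4054 - (-0.24777)(0.4054) = 0.505846.
Step k = 3:
  phi_33 = [rho(3) - phi_21 rho(2) - phi_22 rho(1)] / [1 - phi_21 rho(1) - phi_22 rho(2)]
    numerator   = -0.4287 - (0.505846)(-0.0427) - (-0.24777)(0.4054) = -0.30665444
    denominator = 1 - (0.505846)(0.4054) - (-0.24777)(-0.0427) = 0.78435028
  phi_33 = -0.30665444 / 0.78435028 = -0.391.
Therefore phi_{33} = -0.3910.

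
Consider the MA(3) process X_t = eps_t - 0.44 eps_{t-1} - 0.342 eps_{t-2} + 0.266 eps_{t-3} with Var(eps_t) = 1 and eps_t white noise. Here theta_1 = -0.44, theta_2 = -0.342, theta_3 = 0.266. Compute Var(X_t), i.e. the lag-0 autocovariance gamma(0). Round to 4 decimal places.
\gamma(0) = 1.3813

For an MA(q) process X_t = eps_t + sum_i theta_i eps_{t-i} with
Var(eps_t) = sigma^2, the variance is
  gamma(0) = sigma^2 * (1 + sum_i theta_i^2).
  sum_i theta_i^2 = (-0.44)^2 + (-0.342)^2 + (0.266)^2 = 0.1936 + 0.116964 + 0.070756 = 0.38132.
  gamma(0) = 1 * (1 + 0.38132) = 1 * 1.38132 = 1.38132, which rounds to 1.3813.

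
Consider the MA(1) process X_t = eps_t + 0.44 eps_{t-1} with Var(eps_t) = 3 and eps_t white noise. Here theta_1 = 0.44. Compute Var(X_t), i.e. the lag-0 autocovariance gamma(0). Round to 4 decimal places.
\gamma(0) = 3.5808

For an MA(q) process X_t = eps_t + sum_i theta_i eps_{t-i} with
Var(eps_t) = sigma^2, the variance is
  gamma(0) = sigma^2 * (1 + sum_i theta_i^2).
  sum_i theta_i^2 = (0.44)^2 = 0.1936.
  gamma(0) = 3 * (1 + 0.1936) = 3 * 1.1936 = 3.5808.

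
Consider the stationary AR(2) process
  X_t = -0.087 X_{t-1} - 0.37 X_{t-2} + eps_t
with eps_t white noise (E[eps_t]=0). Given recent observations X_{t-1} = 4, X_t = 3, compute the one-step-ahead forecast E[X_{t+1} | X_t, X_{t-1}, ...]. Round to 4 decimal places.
E[X_{t+1} \mid \mathcal F_t] = -1.7410

For an AR(p) model X_t = c + sum_i phi_i X_{t-i} + eps_t, the
one-step-ahead conditional mean is
  E[X_{t+1} | X_t, ...] = c + sum_i phi_i X_{t+1-i}.
Substitute known values:
  E[X_{t+1} | ...] = (-0.087) * (3) + (-0.37) * (4)
                   = -1.7410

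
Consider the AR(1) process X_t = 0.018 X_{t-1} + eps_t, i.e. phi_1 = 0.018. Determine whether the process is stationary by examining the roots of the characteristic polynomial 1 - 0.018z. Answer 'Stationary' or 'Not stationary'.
\text{Stationary}

The AR(p) characteristic polynomial is P(z) = 1 - 0.018z.
Stationarity requires all roots to lie outside the unit circle, i.e. |z| > 1 for every root.
This is linear in z: 1 + (-0.018) z = 0  =>  z = -1/(-0.018) = 55.555556,  |z| = 55.555556.
Moduli of all roots: 55.5556.
All moduli strictly greater than 1? Yes.
Verdict: Stationary.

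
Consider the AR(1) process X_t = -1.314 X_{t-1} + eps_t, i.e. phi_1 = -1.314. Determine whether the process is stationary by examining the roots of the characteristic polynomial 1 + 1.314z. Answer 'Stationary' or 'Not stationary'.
\text{Not stationary}

The AR(p) characteristic polynomial is P(z) = 1 + 1.314z.
Stationarity requires all roots to lie outside the unit circle, i.e. |z| > 1 for every root.
This is linear in z: 1 + (1.314) z = 0  =>  z = -1/(1.314) = -0.761035,  |z| = 0.761035.
Moduli of all roots: 0.7610.
All moduli strictly greater than 1? No.
Verdict: Not stationary.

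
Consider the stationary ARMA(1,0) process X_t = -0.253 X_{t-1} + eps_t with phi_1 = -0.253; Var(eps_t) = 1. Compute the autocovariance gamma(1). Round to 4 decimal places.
\gamma(1) = -0.2703

Multiply the model equation by X_{t-k} and take expectations. With theta_0 = psi_0 = 1 and psi_j the MA(infinity) weights, this gives
  gamma(k) - sum_i phi_i gamma(k-i) = c_k,
  c_k = sigma^2 * sum_{j=k..q} theta_j psi_{j-k}   (c_k = 0 for k > q),
using gamma(-m) = gamma(m).
Pure AR (q = 0): c_0 = sigma^2 = 1, c_k = 0 for k >= 1.
Equations for k = 0 and k = 1 (AR order 1):
  gamma(0) = phi_1 gamma(1) + c_0
  gamma(1) = phi_1 gamma(0) + c_1
Substituting the second into the first: gamma(0) (1 - phi_1^2) = c_0 + phi_1 c_1, so
  gamma(0) = c_0 / (1 - phi_1^2) = 1 / (1 - (-0.253)^2) = 1 / 0.935991 = 1.068386.
  gamma(1) = phi_1 gamma(0) = (-0.253)(1.068386) = -0.270302.
Therefore gamma(1) = -0.2703 (to 4 decimal places).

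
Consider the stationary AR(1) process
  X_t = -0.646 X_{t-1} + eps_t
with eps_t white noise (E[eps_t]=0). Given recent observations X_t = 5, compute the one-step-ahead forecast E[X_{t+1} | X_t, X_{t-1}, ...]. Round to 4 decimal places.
E[X_{t+1} \mid \mathcal F_t] = -3.2300

For an AR(p) model X_t = c + sum_i phi_i X_{t-i} + eps_t, the
one-step-ahead conditional mean is
  E[X_{t+1} | X_t, ...] = c + sum_i phi_i X_{t+1-i}.
Substitute known values:
  E[X_{t+1} | ...] = (-0.646) * (5)
                   = -3.2300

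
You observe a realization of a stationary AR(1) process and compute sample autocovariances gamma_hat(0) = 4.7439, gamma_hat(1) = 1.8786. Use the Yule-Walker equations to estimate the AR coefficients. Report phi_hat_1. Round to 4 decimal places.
\hat\phi_{1} = 0.3960

The Yule-Walker equations for an AR(p) process read, in matrix form,
  Gamma_p phi = r_p,   with   (Gamma_p)_{ij} = gamma(|i - j|),
                       (r_p)_i = gamma(i),   i,j = 1..p.
Substitute the sample gammas (Toeplitz matrix and right-hand side of size 1):
  Gamma_p = [[4.7439]]
  r_p     = [1.8786]
With p = 1 this is the single equation gamma(0) phi_1 = gamma(1):
  phi_hat_1 = gamma(1) / gamma(0) = 1.8786 / 4.7439 = 0.3960.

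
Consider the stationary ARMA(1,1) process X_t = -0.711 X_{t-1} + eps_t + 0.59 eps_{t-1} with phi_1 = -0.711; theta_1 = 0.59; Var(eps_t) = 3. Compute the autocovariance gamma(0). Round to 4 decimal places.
\gamma(0) = 3.0888

Multiply the model equation by X_{t-k} and take expectations. With theta_0 = psi_0 = 1 and psi_j the MA(infinity) weights, this gives
  gamma(k) - sum_i phi_i gamma(k-i) = c_k,
  c_k = sigma^2 * sum_{j=k..q} theta_j psi_{j-k}   (c_k = 0 for k > q),
using gamma(-m) = gamma(m).
psi-weights needed (psi_j = theta_j + sum_i phi_i psi_{j-i}):
  psi_1 = theta_1 + phi_1 = 0.59 + (-0.711) = -0.121
Right-hand sides:
  c_0 = sigma^2 (1 + theta_1 psi_1) = 3 * (1 + (0.59)(-0.121)) = 3 * 0.92861 = 2.78583
  c_1 = sigma^2 theta_1 = 3 * (0.59) = 1.77
  c_2 = 0
Equations for k = 0 and k = 1 (AR order 1):
  gamma(0) = phi_1 gamma(1) + c_0
  gamma(1) = phi_1 gamma(0) + c_1
Substituting the second into the first: gamma(0) (1 - phi_1^2) = c_0 + phi_1 c_1, so
  gamma(0) = (c_0 + phi_1 c_1) / (1 - phi_1^2) = (2.78583 + (-0.711)(1.77)) / (1 - (-0.711)^2) = 1.52736 / 0.494479 = 3.088827.
Therefore gamma(0) = 3.0888 (to 4 decimal places).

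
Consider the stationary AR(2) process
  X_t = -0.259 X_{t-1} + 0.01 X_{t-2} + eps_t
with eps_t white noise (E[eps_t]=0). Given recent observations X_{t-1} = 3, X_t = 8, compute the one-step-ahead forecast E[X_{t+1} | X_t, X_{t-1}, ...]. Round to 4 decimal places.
E[X_{t+1} \mid \mathcal F_t] = -2.0420

For an AR(p) model X_t = c + sum_i phi_i X_{t-i} + eps_t, the
one-step-ahead conditional mean is
  E[X_{t+1} | X_t, ...] = c + sum_i phi_i X_{t+1-i}.
Substitute known values:
  E[X_{t+1} | ...] = (-0.259) * (8) + (0.01) * (3)
                   = -2.0420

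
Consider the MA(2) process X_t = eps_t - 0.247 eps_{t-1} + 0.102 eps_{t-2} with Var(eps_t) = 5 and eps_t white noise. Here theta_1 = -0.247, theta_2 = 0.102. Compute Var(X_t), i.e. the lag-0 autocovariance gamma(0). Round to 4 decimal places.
\gamma(0) = 5.3571

For an MA(q) process X_t = eps_t + sum_i theta_i eps_{t-i} with
Var(eps_t) = sigma^2, the variance is
  gamma(0) = sigma^2 * (1 + sum_i theta_i^2).
  sum_i theta_i^2 = (-0.247)^2 + (0.102)^2 = 0.061009 + 0.010404 = 0.071413.
  gamma(0) = 5 * (1 + 0.071413) = 5 * 1.071413 = 5.357065, which rounds to 5.3571.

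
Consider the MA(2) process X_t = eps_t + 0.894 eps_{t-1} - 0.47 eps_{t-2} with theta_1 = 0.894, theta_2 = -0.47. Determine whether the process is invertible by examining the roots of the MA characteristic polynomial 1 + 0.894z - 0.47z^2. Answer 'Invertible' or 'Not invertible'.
\text{Not invertible}

The MA(q) characteristic polynomial is P(z) = 1 + 0.894z - 0.47z^2.
Invertibility requires all roots to lie outside the unit circle, i.e. |z| > 1 for every root.
Set 1 + (0.894) z + (-0.47) z^2 = 0, i.e. a z^2 + b z + c = 0 with a = -0.47, b = 0.894, c = 1.
Discriminant D = b^2 - 4ac = (0.894)^2 - 4*(-0.47)*1 = 0.799236 - (-1.88) = 2.679236.
D >= 0, so the roots are real: z = (-b +/- sqrt(D)) / (2a) = (-0.894 +/- 1.636837) / (-0.94).
  z_1 = (-0.894 + 1.636837) / (-0.94) = -0.7903,   |z_1| = 0.7903.
  z_2 = (-0.894 - 1.636837) / (-0.94) = 2.6924,   |z_2| = 2.6924.
Moduli of all roots: 0.7903, 2.6924.
All moduli strictly greater than 1? No.
Verdict: Not invertible.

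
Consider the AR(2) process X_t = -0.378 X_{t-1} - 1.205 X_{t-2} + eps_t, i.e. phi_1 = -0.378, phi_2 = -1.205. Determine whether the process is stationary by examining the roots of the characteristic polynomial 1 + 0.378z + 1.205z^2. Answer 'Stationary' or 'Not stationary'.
\text{Not stationary}

The AR(p) characteristic polynomial is P(z) = 1 + 0.378z + 1.205z^2.
Stationarity requires all roots to lie outside the unit circle, i.e. |z| > 1 for every root.
Set 1 + (0.378) z + (1.205) z^2 = 0, i.e. a z^2 + b z + c = 0 with a = 1.205, b = 0.378, c = 1.
Discriminant D = b^2 - 4ac = (0.378)^2 - 4*(1.205)*1 = 0.142884 - (4.82) = -4.677116.
D < 0, so the roots are the complex-conjugate pair z = (-b +/- i sqrt(-D)) / (2a) = -0.1568 +/- 0.8974i.
For a conjugate pair |z|^2 = z * conj(z) = (product of roots) = c/a = 1/(1.205) = 0.829876, so |z| = sqrt(0.829876) = 0.911 for both roots.
Moduli of all roots: 0.9110, 0.9110.
All moduli strictly greater than 1? No.
Verdict: Not stationary.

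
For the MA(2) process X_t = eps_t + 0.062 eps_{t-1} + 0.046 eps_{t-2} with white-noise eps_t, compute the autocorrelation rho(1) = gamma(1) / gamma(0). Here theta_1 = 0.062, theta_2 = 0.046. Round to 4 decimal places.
\rho(1) = 0.0645

For an MA(q) process with theta_0 = 1, the autocovariance is
  gamma(k) = sigma^2 * sum_{i=0..q-k} theta_i * theta_{i+k},
and rho(k) = gamma(k) / gamma(0). Sigma^2 cancels.
  numerator   = (1)*(0.062) + (0.062)*(0.046) = 0.064852.
  denominator = (1)^2 + (0.062)^2 + (0.046)^2 = 1.00596.
  rho(1) = 0.064852 / 1.00596 = 0.0645.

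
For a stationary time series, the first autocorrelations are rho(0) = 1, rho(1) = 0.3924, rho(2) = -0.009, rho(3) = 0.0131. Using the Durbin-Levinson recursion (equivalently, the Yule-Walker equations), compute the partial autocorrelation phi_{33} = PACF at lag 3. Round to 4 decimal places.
\phi_{33} = 0.1140

The PACF at lag k is phi_{kk}, the last component of the solution
to the Yule-Walker system G_k phi = r_k where
  (G_k)_{ij} = rho(|i - j|), (r_k)_i = rho(i), i,j = 1..k.
Equivalently, Durbin-Levinson gives phi_{kk} iteratively:
  phi_{11} = rho(1)
  phi_{kk} = [rho(k) - sum_{j=1..k-1} phi_{k-1,j} rho(k-j)]
            / [1 - sum_{j=1..k-1} phi_{k-1,j} rho(j)],
  phi_{k,j} = phi_{k-1,j} - phi_{kk} phi_{k-1,k-j},  j = 1..k-1.
Step k = 1:
  phi_11 = rho(1) = 0.3924.
Step k = 2:
  phi_22 = [rho(2) - phi_11 rho(1)] / [1 - phi_11 rho(1)] = [-0.009 - (0.3924)(0.3924)] / [1 - (0.3924)(0.3924)]
         = -0.16297776 / 0.84602224 = -0.19264.
  Update: phi_21 = phi_11 - phi_22 phi_11 = 0.3924 - (-0.19264)(0.3924) = 0.467992.
Step k = 3:
  phi_33 = [rho(3) - phi_21 rho(2) - phi_22 rho(1)] / [1 - phi_21 rho(1) - phi_22 rho(2)]
    numerator   = 0.0131 - (0.467992)(-0.009) - (-0.19264)(0.3924) = 0.09290388
    denominator = 1 - (0.467992)(0.3924) - (-0.19264)(-0.009) = 0.8146262
  phi_33 = 0.09290388 / 0.8146262 = 0.114.
Therefore phi_{33} = 0.1140.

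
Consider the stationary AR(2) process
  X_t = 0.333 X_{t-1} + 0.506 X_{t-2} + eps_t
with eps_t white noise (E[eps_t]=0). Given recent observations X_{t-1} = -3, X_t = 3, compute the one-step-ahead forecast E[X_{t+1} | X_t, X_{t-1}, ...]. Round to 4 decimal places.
E[X_{t+1} \mid \mathcal F_t] = -0.5190

For an AR(p) model X_t = c + sum_i phi_i X_{t-i} + eps_t, the
one-step-ahead conditional mean is
  E[X_{t+1} | X_t, ...] = c + sum_i phi_i X_{t+1-i}.
Substitute known values:
  E[X_{t+1} | ...] = (0.333) * (3) + (0.506) * (-3)
                   = -0.5190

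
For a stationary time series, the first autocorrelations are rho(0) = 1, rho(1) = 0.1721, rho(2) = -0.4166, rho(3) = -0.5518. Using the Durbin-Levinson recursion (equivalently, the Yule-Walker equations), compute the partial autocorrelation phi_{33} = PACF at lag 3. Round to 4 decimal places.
\phi_{33} = -0.4809

The PACF at lag k is phi_{kk}, the last component of the solution
to the Yule-Walker system G_k phi = r_k where
  (G_k)_{ij} = rho(|i - j|), (r_k)_i = rho(i), i,j = 1..k.
Equivalently, Durbin-Levinson gives phi_{kk} iteratively:
  phi_{11} = rho(1)
  phi_{kk} = [rho(k) - sum_{j=1..k-1} phi_{k-1,j} rho(k-j)]
            / [1 - sum_{j=1..k-1} phi_{k-1,j} rho(j)],
  phi_{k,j} = phi_{k-1,j} - phi_{kk} phi_{k-1,k-j},  j = 1..k-1.
Step k = 1:
  phi_11 = rho(1) = 0.1721.
Step k = 2:
  phi_22 = [rho(2) - phi_11 rho(1)] / [1 - phi_11 rho(1)] = [-0.4166 - (0.1721)(0.1721)] / [1 - (0.1721)(0.1721)]
         = -0.44621841 / 0.97038159 = -0.459838.
  Update: phi_21 = phi_11 - phi_22 phi_11 = 0.1721 - (-0.459838)(0.1721) = 0.251238.
Step k = 3:
  phi_33 = [rho(3) - phi_21 rho(2) - phi_22 rho(1)] / [1 - phi_21 rho(1) - phi_22 rho(2)]
    numerator   = -0.5518 - (0.251238)(-0.4166) - (-0.459838)(0.1721) = -0.36799606
    denominator = 1 - (0.251238)(0.1721) - (-0.459838)(-0.4166) = 0.76519337
  phi_33 = -0.36799606 / 0.76519337 = -0.4809.
Therefore phi_{33} = -0.4809.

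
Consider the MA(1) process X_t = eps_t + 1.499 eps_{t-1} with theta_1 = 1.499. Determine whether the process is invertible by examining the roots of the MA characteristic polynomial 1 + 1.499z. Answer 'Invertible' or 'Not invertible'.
\text{Not invertible}

The MA(q) characteristic polynomial is P(z) = 1 + 1.499z.
Invertibility requires all roots to lie outside the unit circle, i.e. |z| > 1 for every root.
This is linear in z: 1 + (1.499) z = 0  =>  z = -1/(1.499) = -0.667111,  |z| = 0.667111.
Moduli of all roots: 0.6671.
All moduli strictly greater than 1? No.
Verdict: Not invertible.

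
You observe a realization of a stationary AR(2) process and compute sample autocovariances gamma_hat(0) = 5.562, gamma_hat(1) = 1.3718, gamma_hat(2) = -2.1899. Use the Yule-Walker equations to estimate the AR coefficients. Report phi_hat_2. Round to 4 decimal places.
\hat\phi_{2} = -0.4840

The Yule-Walker equations for an AR(p) process read, in matrix form,
  Gamma_p phi = r_p,   with   (Gamma_p)_{ij} = gamma(|i - j|),
                       (r_p)_i = gamma(i),   i,j = 1..p.
Substitute the sample gammas (Toeplitz matrix and right-hand side of size 2):
  Gamma_p = [[5.562, 1.3718], [1.3718, 5.562]]
  r_p     = [1.3718, -2.1899]
Written out:
  5.562 phi_1 + 1.3718 phi_2 = 1.3718
  1.3718 phi_1 + 5.562 phi_2 = -2.1899
Solve by Cramer's rule:
  det = gamma(0)^2 - gamma(1)^2 = (5.562)^2 - (1.3718)^2 = 30.935844 - 1.88183524 = 29.05400876
  phi_hat_1 = [gamma(1) gamma(0) - gamma(1) gamma(2)] / det = [(1.3718)(5.562) - (1.3718)(-2.1899)] / 29.05400876 = 10.63405642 / 29.05400876 = 0.366
  phi_hat_2 = [gamma(0) gamma(2) - gamma(1)^2] / det = [(5.562)(-2.1899) - (1.3718)^2] / 29.05400876 = -14.06205904 / 29.05400876 = -0.484
So phi_hat = [0.3660, -0.4840].
Therefore phi_hat_2 = -0.4840.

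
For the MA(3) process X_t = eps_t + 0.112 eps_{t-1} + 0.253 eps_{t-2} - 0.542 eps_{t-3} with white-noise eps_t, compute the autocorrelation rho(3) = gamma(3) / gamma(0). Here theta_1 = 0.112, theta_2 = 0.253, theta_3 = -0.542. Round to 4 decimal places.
\rho(3) = -0.3955

For an MA(q) process with theta_0 = 1, the autocovariance is
  gamma(k) = sigma^2 * sum_{i=0..q-k} theta_i * theta_{i+k},
and rho(k) = gamma(k) / gamma(0). Sigma^2 cancels.
  numerator   = (1)*(-0.542) = -0.542.
  denominator = (1)^2 + (0.112)^2 + (0.253)^2 + (-0.542)^2 = 1.370317.
  rho(3) = -0.542 / 1.370317 = -0.3955.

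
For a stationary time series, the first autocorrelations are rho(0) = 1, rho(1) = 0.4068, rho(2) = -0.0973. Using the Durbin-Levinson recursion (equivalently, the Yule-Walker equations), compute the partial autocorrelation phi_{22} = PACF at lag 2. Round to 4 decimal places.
\phi_{22} = -0.3149

The PACF at lag k is phi_{kk}, the last component of the solution
to the Yule-Walker system G_k phi = r_k where
  (G_k)_{ij} = rho(|i - j|), (r_k)_i = rho(i), i,j = 1..k.
Equivalently, Durbin-Levinson gives phi_{kk} iteratively:
  phi_{11} = rho(1)
  phi_{kk} = [rho(k) - sum_{j=1..k-1} phi_{k-1,j} rho(k-j)]
            / [1 - sum_{j=1..k-1} phi_{k-1,j} rho(j)],
  phi_{k,j} = phi_{k-1,j} - phi_{kk} phi_{k-1,k-j},  j = 1..k-1.
Step k = 1:
  phi_11 = rho(1) = 0.4068.
Step k = 2:
  phi_22 = [rho(2) - phi_11 rho(1)] / [1 - phi_11 rho(1)] = [-0.0973 - (0.4068)(0.4068)] / [1 - (0.4068)(0.4068)]
         = -0.26278624 / 0.83451376 = -0.3149.
Therefore phi_{22} = -0.3149.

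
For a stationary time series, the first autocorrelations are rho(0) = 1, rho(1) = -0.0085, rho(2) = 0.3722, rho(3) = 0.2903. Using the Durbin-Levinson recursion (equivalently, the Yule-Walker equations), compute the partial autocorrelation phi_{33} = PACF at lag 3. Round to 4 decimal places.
\phi_{33} = 0.3430

The PACF at lag k is phi_{kk}, the last component of the solution
to the Yule-Walker system G_k phi = r_k where
  (G_k)_{ij} = rho(|i - j|), (r_k)_i = rho(i), i,j = 1..k.
Equivalently, Durbin-Levinson gives phi_{kk} iteratively:
  phi_{11} = rho(1)
  phi_{kk} = [rho(k) - sum_{j=1..k-1} phi_{k-1,j} rho(k-j)]
            / [1 - sum_{j=1..k-1} phi_{k-1,j} rho(j)],
  phi_{k,j} = phi_{k-1,j} - phi_{kk} phi_{k-1,k-j},  j = 1..k-1.
Step k = 1:
  phi_11 = rho(1) = -0.0085.
Step k = 2:
  phi_22 = [rho(2) - phi_11 rho(1)] / [1 - phi_11 rho(1)] = [0.3722 - (-0.0085)(-0.0085)] / [1 - (-0.0085)(-0.0085)]
         = 0.37212775 / 0.99992775 = 0.372155.
  Update: phi_21 = phi_11 - phi_22 phi_11 = -0.0085 - (0.372155)(-0.0085) = -0.005337.
Step k = 3:
  phi_33 = [rho(3) - phi_21 rho(2) - phi_22 rho(1)] / [1 - phi_21 rho(1) - phi_22 rho(2)]
    numerator   = 0.2903 - (-0.005337)(0.3722) - (0.372155)(-0.0085) = 0.29544963
    denominator = 1 - (-0.005337)(-0.0085) - (0.372155)(0.3722) = 0.86143868
  phi_33 = 0.29544963 / 0.86143868 = 0.343.
Therefore phi_{33} = 0.3430.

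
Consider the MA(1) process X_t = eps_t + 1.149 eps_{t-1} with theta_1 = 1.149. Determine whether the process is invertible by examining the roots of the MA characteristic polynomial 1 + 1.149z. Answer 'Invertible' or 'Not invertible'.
\text{Not invertible}

The MA(q) characteristic polynomial is P(z) = 1 + 1.149z.
Invertibility requires all roots to lie outside the unit circle, i.e. |z| > 1 for every root.
This is linear in z: 1 + (1.149) z = 0  =>  z = -1/(1.149) = -0.870322,  |z| = 0.870322.
Moduli of all roots: 0.8703.
All moduli strictly greater than 1? No.
Verdict: Not invertible.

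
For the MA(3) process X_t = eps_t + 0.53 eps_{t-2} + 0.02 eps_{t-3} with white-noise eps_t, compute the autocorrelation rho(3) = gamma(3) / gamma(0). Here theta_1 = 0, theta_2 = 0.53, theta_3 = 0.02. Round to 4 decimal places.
\rho(3) = 0.0156

For an MA(q) process with theta_0 = 1, the autocovariance is
  gamma(k) = sigma^2 * sum_{i=0..q-k} theta_i * theta_{i+k},
and rho(k) = gamma(k) / gamma(0). Sigma^2 cancels.
  numerator   = (1)*(0.02) = 0.02.
  denominator = (1)^2 + (0)^2 + (0.53)^2 + (0.02)^2 = 1.2813.
  rho(3) = 0.02 / 1.2813 = 0.0156.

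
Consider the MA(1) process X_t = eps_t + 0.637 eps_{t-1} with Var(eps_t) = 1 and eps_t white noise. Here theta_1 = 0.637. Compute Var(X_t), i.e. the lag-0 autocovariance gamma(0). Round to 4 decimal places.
\gamma(0) = 1.4058

For an MA(q) process X_t = eps_t + sum_i theta_i eps_{t-i} with
Var(eps_t) = sigma^2, the variance is
  gamma(0) = sigma^2 * (1 + sum_i theta_i^2).
  sum_i theta_i^2 = (0.637)^2 = 0.405769.
  gamma(0) = 1 * (1 + 0.405769) = 1 * 1.405769 = 1.405769, which rounds to 1.4058.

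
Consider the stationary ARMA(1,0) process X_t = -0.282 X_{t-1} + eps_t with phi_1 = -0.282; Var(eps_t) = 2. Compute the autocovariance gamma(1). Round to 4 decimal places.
\gamma(1) = -0.6127

Multiply the model equation by X_{t-k} and take expectations. With theta_0 = psi_0 = 1 and psi_j the MA(infinity) weights, this gives
  gamma(k) - sum_i phi_i gamma(k-i) = c_k,
  c_k = sigma^2 * sum_{j=k..q} theta_j psi_{j-k}   (c_k = 0 for k > q),
using gamma(-m) = gamma(m).
Pure AR (q = 0): c_0 = sigma^2 = 2, c_k = 0 for k >= 1.
Equations for k = 0 and k = 1 (AR order 1):
  gamma(0) = phi_1 gamma(1) + c_0
  gamma(1) = phi_1 gamma(0) + c_1
Substituting the second into the first: gamma(0) (1 - phi_1^2) = c_0 + phi_1 c_1, so
  gamma(0) = c_0 / (1 - phi_1^2) = 2 / (1 - (-0.282)^2) = 2 / 0.920476 = 2.172789.
  gamma(1) = phi_1 gamma(0) = (-0.282)(2.172789) = -0.612726.
Therefore gamma(1) = -0.6127 (to 4 decimal places).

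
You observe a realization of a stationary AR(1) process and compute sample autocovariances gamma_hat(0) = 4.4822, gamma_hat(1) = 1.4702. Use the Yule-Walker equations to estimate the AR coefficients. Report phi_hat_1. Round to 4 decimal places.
\hat\phi_{1} = 0.3280

The Yule-Walker equations for an AR(p) process read, in matrix form,
  Gamma_p phi = r_p,   with   (Gamma_p)_{ij} = gamma(|i - j|),
                       (r_p)_i = gamma(i),   i,j = 1..p.
Substitute the sample gammas (Toeplitz matrix and right-hand side of size 1):
  Gamma_p = [[4.4822]]
  r_p     = [1.4702]
With p = 1 this is the single equation gamma(0) phi_1 = gamma(1):
  phi_hat_1 = gamma(1) / gamma(0) = 1.4702 / 4.4822 = 0.3280.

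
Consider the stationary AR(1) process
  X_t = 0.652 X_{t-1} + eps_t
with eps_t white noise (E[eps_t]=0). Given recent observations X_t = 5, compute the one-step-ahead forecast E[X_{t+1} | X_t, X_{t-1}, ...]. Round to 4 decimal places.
E[X_{t+1} \mid \mathcal F_t] = 3.2600

For an AR(p) model X_t = c + sum_i phi_i X_{t-i} + eps_t, the
one-step-ahead conditional mean is
  E[X_{t+1} | X_t, ...] = c + sum_i phi_i X_{t+1-i}.
Substitute known values:
  E[X_{t+1} | ...] = (0.652) * (5)
                   = 3.2600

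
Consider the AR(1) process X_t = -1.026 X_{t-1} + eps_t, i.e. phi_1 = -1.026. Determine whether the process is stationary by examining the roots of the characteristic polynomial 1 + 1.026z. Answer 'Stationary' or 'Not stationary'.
\text{Not stationary}

The AR(p) characteristic polynomial is P(z) = 1 + 1.026z.
Stationarity requires all roots to lie outside the unit circle, i.e. |z| > 1 for every root.
This is linear in z: 1 + (1.026) z = 0  =>  z = -1/(1.026) = -0.974659,  |z| = 0.974659.
Moduli of all roots: 0.9747.
All moduli strictly greater than 1? No.
Verdict: Not stationary.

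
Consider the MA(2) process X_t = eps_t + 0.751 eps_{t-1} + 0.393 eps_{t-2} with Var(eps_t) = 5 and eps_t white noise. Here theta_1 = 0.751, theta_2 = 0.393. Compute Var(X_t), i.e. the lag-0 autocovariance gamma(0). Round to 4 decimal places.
\gamma(0) = 8.5923

For an MA(q) process X_t = eps_t + sum_i theta_i eps_{t-i} with
Var(eps_t) = sigma^2, the variance is
  gamma(0) = sigma^2 * (1 + sum_i theta_i^2).
  sum_i theta_i^2 = (0.751)^2 + (0.393)^2 = 0.564001 + 0.154449 = 0.71845.
  gamma(0) = 5 * (1 + 0.71845) = 5 * 1.71845 = 8.59225, which rounds to 8.5923.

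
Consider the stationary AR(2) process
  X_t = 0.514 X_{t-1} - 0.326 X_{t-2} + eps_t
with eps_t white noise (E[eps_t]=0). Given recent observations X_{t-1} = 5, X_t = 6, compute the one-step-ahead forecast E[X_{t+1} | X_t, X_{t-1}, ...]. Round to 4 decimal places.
E[X_{t+1} \mid \mathcal F_t] = 1.4540

For an AR(p) model X_t = c + sum_i phi_i X_{t-i} + eps_t, the
one-step-ahead conditional mean is
  E[X_{t+1} | X_t, ...] = c + sum_i phi_i X_{t+1-i}.
Substitute known values:
  E[X_{t+1} | ...] = (0.514) * (6) + (-0.326) * (5)
                   = 1.4540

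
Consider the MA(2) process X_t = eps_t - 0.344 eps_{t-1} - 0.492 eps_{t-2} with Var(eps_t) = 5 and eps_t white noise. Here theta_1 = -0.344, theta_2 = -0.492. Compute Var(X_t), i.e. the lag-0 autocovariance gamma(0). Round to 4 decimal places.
\gamma(0) = 6.8020

For an MA(q) process X_t = eps_t + sum_i theta_i eps_{t-i} with
Var(eps_t) = sigma^2, the variance is
  gamma(0) = sigma^2 * (1 + sum_i theta_i^2).
  sum_i theta_i^2 = (-0.344)^2 + (-0.492)^2 = 0.118336 + 0.242064 = 0.3604.
  gamma(0) = 5 * (1 + 0.3604) = 5 * 1.3604 = 6.802, which rounds to 6.8020.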